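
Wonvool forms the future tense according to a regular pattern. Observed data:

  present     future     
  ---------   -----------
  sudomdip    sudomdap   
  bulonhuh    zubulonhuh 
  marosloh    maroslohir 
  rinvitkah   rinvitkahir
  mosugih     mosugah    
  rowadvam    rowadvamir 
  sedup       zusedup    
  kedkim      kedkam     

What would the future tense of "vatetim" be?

vatetam

mosugih and bulonhuh both end in -h yet inflect differently (mosugah, zubulonhuh), so the final letter is not what conditions the rule; the last vowel is.
"vatetim" has last vowel 'i'. The stems whose last vowel is 'i' (kedkim → kedkam, sudomdip → sudomdap, mosugih → mosugah) change the last vowel to 'a'.
So vatetim → vatetam.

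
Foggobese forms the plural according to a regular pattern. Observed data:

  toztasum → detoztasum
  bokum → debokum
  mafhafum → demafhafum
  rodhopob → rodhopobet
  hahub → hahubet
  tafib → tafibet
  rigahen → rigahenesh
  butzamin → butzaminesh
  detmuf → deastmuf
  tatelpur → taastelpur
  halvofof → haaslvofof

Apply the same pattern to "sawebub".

"sawebub" ends in -b. The stems ending in -b (rodhopob → rodhopobet, hahub → hahubet, tafib → tafibet) add -et.
The other patterns: stems ending in -m add the prefix de-; stems ending in -n add -esh; stems ending in -f or -r insert -as- after the first vowel.
So sawebub → sawebubet.

sawebubet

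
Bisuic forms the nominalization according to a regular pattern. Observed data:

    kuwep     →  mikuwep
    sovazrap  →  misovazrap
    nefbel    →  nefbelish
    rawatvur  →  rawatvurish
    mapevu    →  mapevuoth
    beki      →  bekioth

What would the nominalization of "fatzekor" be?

kuwep and nefbel both have last vowel 'e' yet inflect differently (mikuwep, nefbelish), so the last vowel is not what conditions the rule; the final letter is.
"fatzekor" ends in -r. The one such stem in the data (rawatvur → rawatvurish) adds -ish, so the same rule applies.
The other patterns: stems ending in -p add the prefix mi-; stems ending in -i or -u add -oth.
So fatzekor → fatzekorish.

fatzekorish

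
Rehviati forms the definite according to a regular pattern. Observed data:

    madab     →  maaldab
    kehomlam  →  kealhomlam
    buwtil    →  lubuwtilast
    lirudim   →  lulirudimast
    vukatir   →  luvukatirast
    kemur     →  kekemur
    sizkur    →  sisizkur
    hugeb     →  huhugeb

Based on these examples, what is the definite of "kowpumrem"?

kehomlam and lirudim both end in -m yet inflect differently (kealhomlam, lulirudimast), so the final letter is not what conditions the rule; the last vowel is.
"kowpumrem" has last vowel 'e'. The one such stem in the data (hugeb → huhugeb) repeats the first consonant+vowel as a prefix (as do kemur, sizkur), so the same rule applies.
So kowpumrem → kokowpumrem.

kokowpumrem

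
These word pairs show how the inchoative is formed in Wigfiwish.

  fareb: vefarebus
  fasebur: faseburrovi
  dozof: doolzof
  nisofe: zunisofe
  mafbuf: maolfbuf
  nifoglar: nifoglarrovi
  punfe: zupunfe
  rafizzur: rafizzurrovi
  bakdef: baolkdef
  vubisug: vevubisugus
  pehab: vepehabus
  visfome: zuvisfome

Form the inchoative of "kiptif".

kiolptif

mafbuf and fasebur both have last vowel 'u' yet inflect differently (maolfbuf, faseburrovi), so the last vowel is not what conditions the rule; the final letter is.
"kiptif" ends in -f. The stems ending in -f (dozof → doolzof, bakdef → baolkdef, mafbuf → maolfbuf) insert -ol- after the first vowel.
The other patterns: stems ending in -r double the final consonant and add -ovi; stems ending in -e add the prefix zu-; stems ending in -b or -g add ve- … -us around the stem.
So kiptif → kiolptif.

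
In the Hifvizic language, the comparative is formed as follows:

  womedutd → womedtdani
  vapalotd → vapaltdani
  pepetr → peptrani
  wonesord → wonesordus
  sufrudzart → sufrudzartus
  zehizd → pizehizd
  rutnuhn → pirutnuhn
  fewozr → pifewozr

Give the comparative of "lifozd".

pilifozd

womedutd and wonesord both end in -d yet inflect differently (womedtdani, wonesordus), so the final letter is not what conditions the rule; the second-to-last letter is.
"lifozd" has second-to-last letter 'z'. The stems whose second-to-last letter is 'z' (zehizd → pizehizd, fewozr → pifewozr) add the prefix pi-.
So lifozd → pilifozd.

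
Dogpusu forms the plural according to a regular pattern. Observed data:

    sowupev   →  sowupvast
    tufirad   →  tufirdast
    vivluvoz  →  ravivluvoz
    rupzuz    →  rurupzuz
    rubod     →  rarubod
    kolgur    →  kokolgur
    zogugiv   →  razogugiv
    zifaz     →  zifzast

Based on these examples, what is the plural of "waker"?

"waker" has last vowel 'e'. The one such stem in the data (sowupev → sowupvast) deletes the last vowel and adds -ast (as do zifaz, tufirad), so the same rule applies.
The other patterns: stems whose last vowel is 'u' repeat the first consonant+vowel as a prefix; stems whose last vowel is 'i' or 'o' add the prefix ra-.
So waker → wakrast.

wakrast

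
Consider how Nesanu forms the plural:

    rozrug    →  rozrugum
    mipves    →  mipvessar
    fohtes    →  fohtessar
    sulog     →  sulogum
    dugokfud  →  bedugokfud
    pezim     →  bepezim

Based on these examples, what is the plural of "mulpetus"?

rozrug and dugokfud both have last vowel 'u' yet inflect differently (rozrugum, bedugokfud), so the last vowel is not what conditions the rule; the final letter is.
"mulpetus" ends in -s. The stems ending in -s (fohtes → fohtessar, mipves → mipvessar) double the final consonant and add -ar.
The other patterns: stems ending in -g add -um; stems ending in -d or -m add the prefix be-.
So mulpetus → mulpetussar.

mulpetussar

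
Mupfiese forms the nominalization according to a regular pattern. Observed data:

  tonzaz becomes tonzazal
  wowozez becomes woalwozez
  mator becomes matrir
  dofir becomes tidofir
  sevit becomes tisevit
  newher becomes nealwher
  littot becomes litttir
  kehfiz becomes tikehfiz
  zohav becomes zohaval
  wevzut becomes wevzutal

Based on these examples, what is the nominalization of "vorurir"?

littot and sevit both end in -t yet inflect differently (litttir, tisevit), so the final letter is not what conditions the rule; the last vowel is.
"vorurir" has last vowel 'i'. The stems whose last vowel is 'i' (sevit → tisevit, dofir → tidofir, kehfiz → tikehfiz) add the prefix ti-.
The other patterns: stems whose last vowel is 'o' delete the last vowel and add -ir; stems whose last vowel is 'e' insert -al- after the first vowel; stems whose last vowel is 'a' or 'u' add -al.
So vorurir → tivorurir.

tivorurir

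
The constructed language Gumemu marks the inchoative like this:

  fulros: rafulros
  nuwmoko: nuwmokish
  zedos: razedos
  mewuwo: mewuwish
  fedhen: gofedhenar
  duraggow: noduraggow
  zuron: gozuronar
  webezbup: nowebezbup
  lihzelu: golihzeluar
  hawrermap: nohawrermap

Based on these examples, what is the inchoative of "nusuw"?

nuwmoko and zedos both have last vowel 'o' yet inflect differently (nuwmokish, razedos), so the last vowel is not what conditions the rule; the final letter is.
"nusuw" ends in -w. The one such stem in the data (duraggow → noduraggow) adds the prefix no-, so the same rule applies.
So nusuw → nonusuw.

nonusuw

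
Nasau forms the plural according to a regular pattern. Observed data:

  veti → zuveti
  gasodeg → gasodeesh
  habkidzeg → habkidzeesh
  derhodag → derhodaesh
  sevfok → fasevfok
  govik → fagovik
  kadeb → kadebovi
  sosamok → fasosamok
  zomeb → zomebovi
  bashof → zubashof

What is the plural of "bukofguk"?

gasodeg and zomeb both have last vowel 'e' yet inflect differently (gasodeesh, zomebovi), so the last vowel is not what conditions the rule; the final letter is.
"bukofguk" ends in -k. The stems ending in -k (govik → fagovik, sevfok → fasevfok, sosamok → fasosamok) add the prefix fa-.
So bukofguk → fabukofguk.

fabukofguk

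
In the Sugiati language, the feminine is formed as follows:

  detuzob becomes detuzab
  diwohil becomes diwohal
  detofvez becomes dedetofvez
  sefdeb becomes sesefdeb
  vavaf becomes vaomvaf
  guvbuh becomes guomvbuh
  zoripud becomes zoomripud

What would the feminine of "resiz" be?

"resiz" has last vowel 'i'. The one such stem in the data (diwohil → diwohal) changes the last vowel to 'a' (as does detuzob), so the same rule applies.
So resiz → resaz.

resaz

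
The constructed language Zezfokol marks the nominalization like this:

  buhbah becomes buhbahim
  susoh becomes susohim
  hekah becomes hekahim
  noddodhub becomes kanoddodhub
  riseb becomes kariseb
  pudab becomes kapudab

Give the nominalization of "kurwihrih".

kurwihrihim

"kurwihrih" ends in -h. The stems ending in -h (buhbah → buhbahim, susoh → susohim, hekah → hekahim) add -im.
So kurwihrih → kurwihrihim.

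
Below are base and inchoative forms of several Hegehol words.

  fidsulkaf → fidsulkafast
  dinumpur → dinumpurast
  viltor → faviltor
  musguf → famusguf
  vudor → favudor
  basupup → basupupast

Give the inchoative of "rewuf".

viltor and dinumpur both end in -r yet inflect differently (faviltor, dinumpurast), so the final letter is not what conditions the rule; the number of vowels is.
"rewuf" has 2 vowels. The stems with 2 vowels (viltor → faviltor, vudor → favudor, musguf → famusguf) add the prefix fa-.
The other pattern: stems with 3 vowels add -ast.
So rewuf → farewuf.

farewuf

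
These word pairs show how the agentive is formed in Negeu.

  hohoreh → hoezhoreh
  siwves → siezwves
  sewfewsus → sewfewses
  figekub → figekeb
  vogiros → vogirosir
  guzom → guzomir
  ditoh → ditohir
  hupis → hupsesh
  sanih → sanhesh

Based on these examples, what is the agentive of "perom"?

"perom" has last vowel 'o'. The stems whose last vowel is 'o' (guzom → guzomir, ditoh → ditohir, vogiros → vogirosir) add -ir.
So perom → peromir.

peromir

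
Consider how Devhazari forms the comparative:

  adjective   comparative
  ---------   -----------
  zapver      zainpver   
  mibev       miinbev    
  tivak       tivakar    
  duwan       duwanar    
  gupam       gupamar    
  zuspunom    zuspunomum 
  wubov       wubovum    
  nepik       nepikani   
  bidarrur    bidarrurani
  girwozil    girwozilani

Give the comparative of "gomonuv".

"gomonuv" has last vowel 'u'. The one such stem in the data (bidarrur → bidarrurani) adds -ani, so the same rule applies.
So gomonuv → gomonuvani.

gomonuvani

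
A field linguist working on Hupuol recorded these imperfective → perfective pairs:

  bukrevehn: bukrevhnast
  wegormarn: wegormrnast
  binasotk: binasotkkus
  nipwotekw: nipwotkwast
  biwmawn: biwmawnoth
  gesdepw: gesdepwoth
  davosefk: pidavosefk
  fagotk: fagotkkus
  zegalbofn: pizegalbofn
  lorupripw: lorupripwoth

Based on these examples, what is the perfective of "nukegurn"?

biwmawn and zegalbofn both end in -n yet inflect differently (biwmawnoth, pizegalbofn), so the final letter is not what conditions the rule; the second-to-last letter is.
"nukegurn" has second-to-last letter 'r'. The one such stem in the data (wegormarn → wegormrnast) deletes the last vowel and adds -ast (as do bukrevehn, nipwotekw), so the same rule applies.
The other patterns: stems whose second-to-last letter is 'p' or 'w' add -oth; stems whose second-to-last letter is 'f' add the prefix pi-; stems whose second-to-last letter is 't' double the final consonant and add -us.
So nukegurn → nukegrnast.

nukegrnast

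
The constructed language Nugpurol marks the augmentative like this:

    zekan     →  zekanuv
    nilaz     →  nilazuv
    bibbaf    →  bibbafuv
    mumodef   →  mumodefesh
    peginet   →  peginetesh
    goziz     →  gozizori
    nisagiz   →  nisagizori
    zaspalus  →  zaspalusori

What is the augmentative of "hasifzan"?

hasifzanuv

bibbaf and mumodef both end in -f yet inflect differently (bibbafuv, mumodefesh), so the final letter is not what conditions the rule; the last vowel is.
"hasifzan" has last vowel 'a'. The stems whose last vowel is 'a' (zekan → zekanuv, nilaz → nilazuv, bibbaf → bibbafuv) add -uv.
The other patterns: stems whose last vowel is 'e' add -esh; stems whose last vowel is 'i' or 'u' add -ori.
So hasifzan → hasifzanuv.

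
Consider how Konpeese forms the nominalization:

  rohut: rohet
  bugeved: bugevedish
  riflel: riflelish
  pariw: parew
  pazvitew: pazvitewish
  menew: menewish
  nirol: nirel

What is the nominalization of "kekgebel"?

menew and pariw both end in -w yet inflect differently (menewish, parew), so the final letter is not what conditions the rule; the last vowel is.
"kekgebel" has last vowel 'e'. The stems whose last vowel is 'e' (riflel → riflelish, bugeved → bugevedish, menew → menewish) add -ish.
So kekgebel → kekgebelish.

kekgebelish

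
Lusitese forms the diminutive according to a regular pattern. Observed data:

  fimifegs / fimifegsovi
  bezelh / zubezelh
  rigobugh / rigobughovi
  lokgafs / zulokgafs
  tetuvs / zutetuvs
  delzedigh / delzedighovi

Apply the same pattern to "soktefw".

zusoktefw

delzedigh and bezelh both end in -h yet inflect differently (delzedighovi, zubezelh), so the final letter is not what conditions the rule; the second-to-last letter is.
"soktefw" has second-to-last letter 'f'. The one such stem in the data (lokgafs → zulokgafs) adds the prefix zu-, so the same rule applies.
The other pattern: stems whose second-to-last letter is 'g' add -ovi.
So soktefw → zusoktefw.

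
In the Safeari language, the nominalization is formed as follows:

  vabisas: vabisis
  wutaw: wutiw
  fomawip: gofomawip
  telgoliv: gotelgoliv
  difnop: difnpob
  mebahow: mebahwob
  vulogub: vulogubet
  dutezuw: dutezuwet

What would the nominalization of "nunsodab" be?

fomawip and difnop both end in -p yet inflect differently (gofomawip, difnpob), so the final letter is not what conditions the rule; the last vowel is.
"nunsodab" has last vowel 'a'. The stems whose last vowel is 'a' (vabisas → vabisis, wutaw → wutiw) change the last vowel to 'i'.
So nunsodab → nunsodib.

nunsodib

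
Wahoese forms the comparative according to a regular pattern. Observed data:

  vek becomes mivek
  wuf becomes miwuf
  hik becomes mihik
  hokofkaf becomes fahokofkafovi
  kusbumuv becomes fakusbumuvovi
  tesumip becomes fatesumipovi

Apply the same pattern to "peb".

"peb" has 1 vowel. The stems with 1 vowel (vek → mivek, wuf → miwuf, hik → mihik) add the prefix mi-.
The other pattern: stems with 3 vowels add fa- … -ovi around the stem.
So peb → mipeb.

mipeb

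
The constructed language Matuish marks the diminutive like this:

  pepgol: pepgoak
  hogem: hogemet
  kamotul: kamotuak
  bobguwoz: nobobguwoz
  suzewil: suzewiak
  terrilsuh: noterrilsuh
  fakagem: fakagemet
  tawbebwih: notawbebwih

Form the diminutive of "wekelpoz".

nowekelpoz

"wekelpoz" ends in -z. The one such stem in the data (bobguwoz → nobobguwoz) adds the prefix no-, so the same rule applies.
The other patterns: stems ending in -m add -et; stems ending in -l drop the final letter and add -ak.
So wekelpoz → nowekelpoz.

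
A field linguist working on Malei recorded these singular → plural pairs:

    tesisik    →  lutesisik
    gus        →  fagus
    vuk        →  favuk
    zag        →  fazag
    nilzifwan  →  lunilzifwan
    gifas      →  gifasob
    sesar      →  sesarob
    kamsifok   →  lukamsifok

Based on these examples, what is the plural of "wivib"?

wivibob

gus and gifas both end in -s yet inflect differently (fagus, gifasob), so the final letter is not what conditions the rule; the number of vowels is.
"wivib" has 2 vowels. The stems with 2 vowels (sesar → sesarob, gifas → gifasob) add -ob.
The other patterns: stems with 1 vowel add the prefix fa-; stems with 3 vowels add the prefix lu-.
So wivib → wivibob.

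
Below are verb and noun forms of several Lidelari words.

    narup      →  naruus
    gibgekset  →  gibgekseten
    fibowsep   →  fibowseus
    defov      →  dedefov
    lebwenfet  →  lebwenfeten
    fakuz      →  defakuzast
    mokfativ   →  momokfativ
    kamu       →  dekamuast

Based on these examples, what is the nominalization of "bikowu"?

lebwenfet and fibowsep both have last vowel 'e' yet inflect differently (lebwenfeten, fibowseus), so the last vowel is not what conditions the rule; the final letter is.
"bikowu" ends in -u. The one such stem in the data (kamu → dekamuast) adds de- … -ast around the stem, so the same rule applies.
So bikowu → debikowuast.

debikowuast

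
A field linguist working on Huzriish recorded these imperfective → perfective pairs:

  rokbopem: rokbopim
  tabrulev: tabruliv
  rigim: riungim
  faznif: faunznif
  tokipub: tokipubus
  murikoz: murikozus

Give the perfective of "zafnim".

zaunfnim

rokbopem and rigim both end in -m yet inflect differently (rokbopim, riungim), so the final letter is not what conditions the rule; the last vowel is.
"zafnim" has last vowel 'i'. The stems whose last vowel is 'i' (rigim → riungim, faznif → faunznif) insert -un- after the first vowel.
The other patterns: stems whose last vowel is 'e' change the last vowel to 'i'; stems whose last vowel is 'o' or 'u' add -us.
So zafnim → zaunfnim.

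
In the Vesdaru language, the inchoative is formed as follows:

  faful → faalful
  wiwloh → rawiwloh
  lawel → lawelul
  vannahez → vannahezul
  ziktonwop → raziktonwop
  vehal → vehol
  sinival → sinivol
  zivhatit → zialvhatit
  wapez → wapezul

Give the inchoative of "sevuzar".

sinival and lawel both end in -l yet inflect differently (sinivol, lawelul), so the final letter is not what conditions the rule; the last vowel is.
"sevuzar" has last vowel 'a'. The stems whose last vowel is 'a' (sinival → sinivol, vehal → vehol) change the last vowel to 'o'.
The other patterns: stems whose last vowel is 'e' add -ul; stems whose last vowel is 'o' add the prefix ra-; stems whose last vowel is 'i' or 'u' insert -al- after the first vowel.
So sevuzar → sevuzor.

sevuzor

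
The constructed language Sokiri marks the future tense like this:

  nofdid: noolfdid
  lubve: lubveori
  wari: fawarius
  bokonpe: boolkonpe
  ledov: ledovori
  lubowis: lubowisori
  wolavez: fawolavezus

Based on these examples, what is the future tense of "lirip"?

lubve and bokonpe both end in -e yet inflect differently (lubveori, boolkonpe), so the final letter is not what conditions the rule; the first letter is.
"lirip" begins with l-. The stems beginning with l- (lubve → lubveori, lubowis → lubowisori, ledov → ledovori) add -ori.
So lirip → liripori.

liripori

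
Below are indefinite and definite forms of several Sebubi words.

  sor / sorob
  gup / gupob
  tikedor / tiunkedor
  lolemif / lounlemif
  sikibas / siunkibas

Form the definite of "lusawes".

luunsawes

sor and tikedor both end in -r yet inflect differently (sorob, tiunkedor), so the final letter is not what conditions the rule; the number of vowels is.
"lusawes" has 3 vowels. The stems with 3 vowels (sikibas → siunkibas, tikedor → tiunkedor, lolemif → lounlemif) insert -un- after the first vowel.
The other pattern: stems with 1 vowel add -ob.
So lusawes → luunsawes.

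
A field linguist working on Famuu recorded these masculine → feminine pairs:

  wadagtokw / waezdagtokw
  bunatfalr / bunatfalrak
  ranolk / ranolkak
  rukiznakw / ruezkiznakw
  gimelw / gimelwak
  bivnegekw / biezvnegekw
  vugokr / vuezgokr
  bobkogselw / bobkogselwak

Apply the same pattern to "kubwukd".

kuezbwukd

"kubwukd" has second-to-last letter 'k'. The stems whose second-to-last letter is 'k' (bivnegekw → biezvnegekw, rukiznakw → ruezkiznakw, vugokr → vuezgokr) insert -ez- after the first vowel.
So kubwukd → kuezbwukd.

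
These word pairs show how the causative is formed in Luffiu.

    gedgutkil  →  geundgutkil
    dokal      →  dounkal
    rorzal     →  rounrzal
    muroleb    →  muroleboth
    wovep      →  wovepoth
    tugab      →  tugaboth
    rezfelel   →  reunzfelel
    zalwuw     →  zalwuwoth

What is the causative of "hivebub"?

rezfelel and wovep both have last vowel 'e' yet inflect differently (reunzfelel, wovepoth), so the last vowel is not what conditions the rule; the final letter is.
"hivebub" ends in -b. The stems ending in -b (tugab → tugaboth, muroleb → muroleboth) add -oth.
The other pattern: stems ending in -l insert -un- after the first vowel.
So hivebub → hivebuboth.

hivebuboth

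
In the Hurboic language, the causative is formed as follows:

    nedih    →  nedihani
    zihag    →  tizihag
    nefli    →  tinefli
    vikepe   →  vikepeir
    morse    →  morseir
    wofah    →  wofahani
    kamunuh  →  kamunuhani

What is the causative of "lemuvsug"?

nedih and nefli both have last vowel 'i' yet inflect differently (nedihani, tinefli), so the last vowel is not what conditions the rule; the final letter is.
"lemuvsug" ends in -g. The one such stem in the data (zihag → tizihag) adds the prefix ti-, so the same rule applies.
The other patterns: stems ending in -e add -ir; stems ending in -h add -ani.
So lemuvsug → tilemuvsug.

tilemuvsug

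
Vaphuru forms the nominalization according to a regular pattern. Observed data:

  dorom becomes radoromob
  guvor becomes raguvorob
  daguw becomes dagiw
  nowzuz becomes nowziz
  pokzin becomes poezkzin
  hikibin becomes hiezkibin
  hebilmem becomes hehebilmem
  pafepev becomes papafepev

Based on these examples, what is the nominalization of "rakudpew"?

dorom and hebilmem both end in -m yet inflect differently (radoromob, hehebilmem), so the final letter is not what conditions the rule; the last vowel is.
"rakudpew" has last vowel 'e'. The stems whose last vowel is 'e' (hebilmem → hehebilmem, pafepev → papafepev) repeat the first consonant+vowel as a prefix.
So rakudpew → rarakudpew.

rarakudpew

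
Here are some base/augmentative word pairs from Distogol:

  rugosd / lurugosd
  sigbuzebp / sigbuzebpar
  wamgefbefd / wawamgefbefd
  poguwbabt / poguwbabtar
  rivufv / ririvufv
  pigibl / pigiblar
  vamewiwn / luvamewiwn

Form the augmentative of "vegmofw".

wamgefbefd and rugosd both end in -d yet inflect differently (wawamgefbefd, lurugosd), so the final letter is not what conditions the rule; the second-to-last letter is.
"vegmofw" has second-to-last letter 'f'. The stems whose second-to-last letter is 'f' (wamgefbefd → wawamgefbefd, rivufv → ririvufv) repeat the first consonant+vowel as a prefix.
So vegmofw → vevegmofw.

vevegmofw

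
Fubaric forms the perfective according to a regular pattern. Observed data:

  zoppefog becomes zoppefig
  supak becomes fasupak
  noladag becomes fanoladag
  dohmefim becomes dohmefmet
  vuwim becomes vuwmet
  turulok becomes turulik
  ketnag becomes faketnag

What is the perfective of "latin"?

latnet

supak and turulok both end in -k yet inflect differently (fasupak, turulik), so the final letter is not what conditions the rule; the last vowel is.
"latin" has last vowel 'i'. The stems whose last vowel is 'i' (vuwim → vuwmet, dohmefim → dohmefmet) delete the last vowel and add -et.
So latin → latnet.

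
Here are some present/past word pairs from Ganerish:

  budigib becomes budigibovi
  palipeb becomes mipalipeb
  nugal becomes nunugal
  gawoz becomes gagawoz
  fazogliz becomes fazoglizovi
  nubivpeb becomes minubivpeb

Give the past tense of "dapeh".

midapeh

"dapeh" has last vowel 'e'. The stems whose last vowel is 'e' (palipeb → mipalipeb, nubivpeb → minubivpeb) add the prefix mi-.
The other patterns: stems whose last vowel is 'i' add -ovi; stems whose last vowel is 'a' or 'o' repeat the first consonant+vowel as a prefix.
So dapeh → midapeh.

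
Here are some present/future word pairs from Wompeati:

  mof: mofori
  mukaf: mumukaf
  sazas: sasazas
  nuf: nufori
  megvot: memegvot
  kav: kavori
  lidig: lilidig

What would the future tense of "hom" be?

homori

mukaf and nuf both end in -f yet inflect differently (mumukaf, nufori), so the final letter is not what conditions the rule; the number of vowels is.
"hom" has 1 vowel. The stems with 1 vowel (nuf → nufori, kav → kavori, mof → mofori) add -ori.
The other pattern: stems with 2 vowels repeat the first consonant+vowel as a prefix.
So hom → homori.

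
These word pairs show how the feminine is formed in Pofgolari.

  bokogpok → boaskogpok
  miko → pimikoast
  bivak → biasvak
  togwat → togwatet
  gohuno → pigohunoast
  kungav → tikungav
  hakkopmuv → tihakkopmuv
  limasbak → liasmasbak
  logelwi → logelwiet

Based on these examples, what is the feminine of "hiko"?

kungav and bivak both have last vowel 'a' yet inflect differently (tikungav, biasvak), so the last vowel is not what conditions the rule; the final letter is.
"hiko" ends in -o. The stems ending in -o (gohuno → pigohunoast, miko → pimikoast) add pi- … -ast around the stem.
The other patterns: stems ending in -v add the prefix ti-; stems ending in -k insert -as- after the first vowel; stems ending in -i or -t add -et.
So hiko → pihikoast.

pihikoast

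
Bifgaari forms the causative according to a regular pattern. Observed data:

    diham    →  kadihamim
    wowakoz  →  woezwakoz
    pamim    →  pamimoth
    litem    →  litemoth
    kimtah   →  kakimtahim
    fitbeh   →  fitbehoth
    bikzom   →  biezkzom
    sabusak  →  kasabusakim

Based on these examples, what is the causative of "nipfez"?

nipfezoth

diham and bikzom both end in -m yet inflect differently (kadihamim, biezkzom), so the final letter is not what conditions the rule; the last vowel is.
"nipfez" has last vowel 'e'. The stems whose last vowel is 'e' (fitbeh → fitbehoth, litem → litemoth) add -oth.
The other patterns: stems whose last vowel is 'a' add ka- … -im around the stem; stems whose last vowel is 'o' insert -ez- after the first vowel.
So nipfez → nipfezoth.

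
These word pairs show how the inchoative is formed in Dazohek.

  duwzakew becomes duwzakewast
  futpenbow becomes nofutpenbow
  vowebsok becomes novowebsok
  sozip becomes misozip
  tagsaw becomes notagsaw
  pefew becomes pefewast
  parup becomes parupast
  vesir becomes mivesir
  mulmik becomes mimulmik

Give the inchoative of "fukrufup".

"fukrufup" has last vowel 'u'. The one such stem in the data (parup → parupast) adds -ast, so the same rule applies.
So fukrufup → fukrufupast.

fukrufupast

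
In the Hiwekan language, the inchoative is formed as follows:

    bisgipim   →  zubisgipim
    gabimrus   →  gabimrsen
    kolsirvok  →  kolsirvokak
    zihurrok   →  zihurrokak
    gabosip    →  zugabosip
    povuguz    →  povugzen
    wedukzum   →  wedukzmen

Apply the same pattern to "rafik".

zurafik

bisgipim and wedukzum both end in -m yet inflect differently (zubisgipim, wedukzmen), so the final letter is not what conditions the rule; the last vowel is.
"rafik" has last vowel 'i'. The stems whose last vowel is 'i' (bisgipim → zubisgipim, gabosip → zugabosip) add the prefix zu-.
So rafik → zurafik.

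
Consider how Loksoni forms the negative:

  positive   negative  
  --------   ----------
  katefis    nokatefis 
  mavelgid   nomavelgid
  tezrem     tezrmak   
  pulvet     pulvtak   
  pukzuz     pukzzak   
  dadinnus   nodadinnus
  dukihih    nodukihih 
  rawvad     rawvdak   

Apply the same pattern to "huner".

rawvad and mavelgid both end in -d yet inflect differently (rawvdak, nomavelgid), so the final letter is not what conditions the rule; the number of vowels is.
"huner" has 2 vowels. The stems with 2 vowels (tezrem → tezrmak, pulvet → pulvtak, rawvad → rawvdak) delete the last vowel and add -ak.
So huner → hunrak.

hunrak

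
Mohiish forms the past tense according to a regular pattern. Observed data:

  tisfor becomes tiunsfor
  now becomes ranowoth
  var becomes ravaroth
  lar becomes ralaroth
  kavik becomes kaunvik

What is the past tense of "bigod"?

biungod

"bigod" has 2 vowels. The stems with 2 vowels (kavik → kaunvik, tisfor → tiunsfor) insert -un- after the first vowel.
The other pattern: stems with 1 vowel add ra- … -oth around the stem.
So bigod → biungod.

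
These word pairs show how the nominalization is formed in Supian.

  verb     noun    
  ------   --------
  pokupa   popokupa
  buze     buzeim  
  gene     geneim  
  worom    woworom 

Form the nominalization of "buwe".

buze and worom both have 2 vowels yet inflect differently (buzeim, woworom), so the number of vowels is not what conditions the rule; the final letter is.
"buwe" ends in -e. The stems ending in -e (buze → buzeim, gene → geneim) add -im.
The other pattern: stems ending in -a or -m repeat the first consonant+vowel as a prefix.
So buwe → buweim.

buweim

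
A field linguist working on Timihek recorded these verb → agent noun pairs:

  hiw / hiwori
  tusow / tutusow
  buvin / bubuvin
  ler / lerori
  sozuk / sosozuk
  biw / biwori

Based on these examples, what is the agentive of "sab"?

sabori

hiw and tusow both end in -w yet inflect differently (hiwori, tutusow), so the final letter is not what conditions the rule; the number of vowels is.
"sab" has 1 vowel. The stems with 1 vowel (ler → lerori, hiw → hiwori, biw → biwori) add -ori.
So sab → sabori.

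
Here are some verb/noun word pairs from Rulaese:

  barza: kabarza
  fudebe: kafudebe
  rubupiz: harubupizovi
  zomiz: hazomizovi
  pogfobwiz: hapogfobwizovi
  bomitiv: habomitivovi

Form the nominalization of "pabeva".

kapabeva

"pabeva" ends in a vowel. The stems ending in a vowel (barza → kabarza, fudebe → kafudebe) add the prefix ka-.
The other pattern: stems ending in a consonant add ha- … -ovi around the stem.
So pabeva → kapabeva.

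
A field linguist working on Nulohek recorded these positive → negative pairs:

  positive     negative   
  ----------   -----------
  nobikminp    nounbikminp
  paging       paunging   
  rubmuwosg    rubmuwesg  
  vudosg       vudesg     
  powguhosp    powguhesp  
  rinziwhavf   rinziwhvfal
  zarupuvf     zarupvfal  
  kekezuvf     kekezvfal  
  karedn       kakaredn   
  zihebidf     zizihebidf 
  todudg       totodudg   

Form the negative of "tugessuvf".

tugessvfal

paging and rubmuwosg both end in -g yet inflect differently (paunging, rubmuwesg), so the final letter is not what conditions the rule; the second-to-last letter is.
"tugessuvf" has second-to-last letter 'v'. The stems whose second-to-last letter is 'v' (rinziwhavf → rinziwhvfal, zarupuvf → zarupvfal, kekezuvf → kekezvfal) delete the last vowel and add -al.
The other patterns: stems whose second-to-last letter is 'n' insert -un- after the first vowel; stems whose second-to-last letter is 's' change the last vowel to 'e'; stems whose second-to-last letter is 'd' repeat the first consonant+vowel as a prefix.
So tugessuvf → tugessvfal.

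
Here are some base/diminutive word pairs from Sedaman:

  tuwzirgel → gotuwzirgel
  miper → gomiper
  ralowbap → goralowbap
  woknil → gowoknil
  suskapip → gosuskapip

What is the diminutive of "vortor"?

govortor

Every pair shown (tuwzirgel → gotuwzirgel, miper → gomiper, ralowbap → goralowbap, …) follows the same rule: add the prefix go-.
So vortor → govortor.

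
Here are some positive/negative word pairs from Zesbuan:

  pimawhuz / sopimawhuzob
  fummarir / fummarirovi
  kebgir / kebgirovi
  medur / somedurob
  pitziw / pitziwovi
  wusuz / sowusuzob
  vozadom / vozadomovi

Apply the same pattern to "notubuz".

sonotubuzob

medur and fummarir both end in -r yet inflect differently (somedurob, fummarirovi), so the final letter is not what conditions the rule; the last vowel is.
"notubuz" has last vowel 'u'. The stems whose last vowel is 'u' (medur → somedurob, pimawhuz → sopimawhuzob, wusuz → sowusuzob) add so- … -ob around the stem.
So notubuz → sonotubuzob.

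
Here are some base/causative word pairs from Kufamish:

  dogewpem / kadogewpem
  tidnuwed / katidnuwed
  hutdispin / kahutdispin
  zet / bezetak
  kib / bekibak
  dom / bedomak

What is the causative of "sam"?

dogewpem and dom both end in -m yet inflect differently (kadogewpem, bedomak), so the final letter is not what conditions the rule; the number of vowels is.
"sam" has 1 vowel. The stems with 1 vowel (zet → bezetak, kib → bekibak, dom → bedomak) add be- … -ak around the stem.
The other pattern: stems with 3 vowels add the prefix ka-.
So sam → besamak.

besamak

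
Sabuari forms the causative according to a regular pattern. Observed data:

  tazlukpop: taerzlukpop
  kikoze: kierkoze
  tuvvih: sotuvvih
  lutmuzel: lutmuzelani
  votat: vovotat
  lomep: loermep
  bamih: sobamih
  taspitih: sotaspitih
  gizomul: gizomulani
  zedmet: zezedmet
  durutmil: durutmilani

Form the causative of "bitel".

bamih and durutmil both have last vowel 'i' yet inflect differently (sobamih, durutmilani), so the last vowel is not what conditions the rule; the final letter is.
"bitel" ends in -l. The stems ending in -l (gizomul → gizomulani, durutmil → durutmilani, lutmuzel → lutmuzelani) add -ani.
So bitel → bitelani.

bitelani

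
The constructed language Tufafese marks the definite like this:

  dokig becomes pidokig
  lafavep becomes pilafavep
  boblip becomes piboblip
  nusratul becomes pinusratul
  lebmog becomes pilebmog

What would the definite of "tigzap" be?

Every pair shown (dokig → pidokig, lafavep → pilafavep, boblip → piboblip, …) follows the same rule: add the prefix pi-.
So tigzap → pitigzap.

pitigzap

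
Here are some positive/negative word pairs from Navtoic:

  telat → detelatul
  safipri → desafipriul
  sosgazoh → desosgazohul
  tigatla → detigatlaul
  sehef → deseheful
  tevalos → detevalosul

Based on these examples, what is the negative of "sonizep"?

Every pair shown (telat → detelatul, safipri → desafipriul, sosgazoh → desosgazohul, …) follows the same rule: add de- … -ul around the stem.
So sonizep → desonizepul.

desonizepul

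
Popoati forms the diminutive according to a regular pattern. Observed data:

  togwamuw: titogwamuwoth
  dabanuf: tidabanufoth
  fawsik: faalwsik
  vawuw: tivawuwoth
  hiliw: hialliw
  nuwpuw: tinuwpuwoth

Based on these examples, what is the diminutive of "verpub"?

tiverpuboth

"verpub" has last vowel 'u'. The stems whose last vowel is 'u' (togwamuw → titogwamuwoth, vawuw → tivawuwoth, nuwpuw → tinuwpuwoth) add ti- … -oth around the stem.
So verpub → tiverpuboth.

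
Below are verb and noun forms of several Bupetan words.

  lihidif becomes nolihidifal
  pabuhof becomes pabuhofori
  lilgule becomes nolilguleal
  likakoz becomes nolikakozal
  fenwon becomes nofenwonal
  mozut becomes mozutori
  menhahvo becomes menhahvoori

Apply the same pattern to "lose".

lihidif and pabuhof both end in -f yet inflect differently (nolihidifal, pabuhofori), so the final letter is not what conditions the rule; the first letter is.
"lose" begins with l-. The stems beginning with l- (lihidif → nolihidifal, lilgule → nolilguleal, likakoz → nolikakozal) add no- … -al around the stem.
So lose → noloseal.

noloseal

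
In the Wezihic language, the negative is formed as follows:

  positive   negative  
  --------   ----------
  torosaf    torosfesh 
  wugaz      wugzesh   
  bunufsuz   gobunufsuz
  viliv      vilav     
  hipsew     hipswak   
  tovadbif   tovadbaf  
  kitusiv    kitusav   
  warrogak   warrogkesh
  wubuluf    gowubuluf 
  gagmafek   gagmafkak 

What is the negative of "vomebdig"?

"vomebdig" has last vowel 'i'. The stems whose last vowel is 'i' (kitusiv → kitusav, tovadbif → tovadbaf, viliv → vilav) change the last vowel to 'a'.
The other patterns: stems whose last vowel is 'u' add the prefix go-; stems whose last vowel is 'e' delete the last vowel and add -ak; stems whose last vowel is 'a' delete the last vowel and add -esh.
So vomebdig → vomebdag.

vomebdag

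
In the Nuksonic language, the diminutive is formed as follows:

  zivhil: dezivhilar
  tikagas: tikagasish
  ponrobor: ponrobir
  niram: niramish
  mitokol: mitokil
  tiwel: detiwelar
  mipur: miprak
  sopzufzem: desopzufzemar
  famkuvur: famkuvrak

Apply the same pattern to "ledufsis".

deledufsisar

ponrobor and famkuvur both end in -r yet inflect differently (ponrobir, famkuvrak), so the final letter is not what conditions the rule; the last vowel is.
"ledufsis" has last vowel 'i'. The one such stem in the data (zivhil → dezivhilar) adds de- … -ar around the stem, so the same rule applies.
The other patterns: stems whose last vowel is 'o' change the last vowel to 'i'; stems whose last vowel is 'u' delete the last vowel and add -ak; stems whose last vowel is 'a' add -ish.
So ledufsis → deledufsisar.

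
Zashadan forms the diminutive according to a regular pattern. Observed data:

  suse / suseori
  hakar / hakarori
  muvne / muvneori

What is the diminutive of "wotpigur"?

Every pair shown (suse → suseori, hakar → hakarori, muvne → muvneori) follows the same rule: add -ori.
So wotpigur → wotpigurori.

wotpigurori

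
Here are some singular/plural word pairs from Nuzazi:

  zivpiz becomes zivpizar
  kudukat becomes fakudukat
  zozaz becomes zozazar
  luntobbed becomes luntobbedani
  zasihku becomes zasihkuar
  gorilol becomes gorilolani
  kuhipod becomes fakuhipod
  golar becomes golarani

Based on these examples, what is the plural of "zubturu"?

zubturuar

kuhipod and luntobbed both end in -d yet inflect differently (fakuhipod, luntobbedani), so the final letter is not what conditions the rule; the first letter is.
"zubturu" begins with z-. The stems beginning with z- (zivpiz → zivpizar, zasihku → zasihkuar, zozaz → zozazar) add -ar.
The other patterns: stems beginning with k- add the prefix fa-; stems beginning with g- or l- add -ani.
So zubturu → zubturuar.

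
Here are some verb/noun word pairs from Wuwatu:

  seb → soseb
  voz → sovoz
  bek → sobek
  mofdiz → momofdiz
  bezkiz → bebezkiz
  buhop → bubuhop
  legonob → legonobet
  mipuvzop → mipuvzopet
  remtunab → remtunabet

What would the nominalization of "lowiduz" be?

voz and mofdiz both end in -z yet inflect differently (sovoz, momofdiz), so the final letter is not what conditions the rule; the number of vowels is.
"lowiduz" has 3 vowels. The stems with 3 vowels (legonob → legonobet, mipuvzop → mipuvzopet, remtunab → remtunabet) add -et.
The other patterns: stems with 1 vowel add the prefix so-; stems with 2 vowels repeat the first consonant+vowel as a prefix.
So lowiduz → lowiduzet.

lowiduzet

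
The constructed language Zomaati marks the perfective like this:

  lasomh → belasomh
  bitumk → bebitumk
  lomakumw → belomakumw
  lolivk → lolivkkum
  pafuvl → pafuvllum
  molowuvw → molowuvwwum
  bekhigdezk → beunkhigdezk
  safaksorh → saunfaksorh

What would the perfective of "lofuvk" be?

bitumk and lolivk both end in -k yet inflect differently (bebitumk, lolivkkum), so the final letter is not what conditions the rule; the second-to-last letter is.
"lofuvk" has second-to-last letter 'v'. The stems whose second-to-last letter is 'v' (lolivk → lolivkkum, pafuvl → pafuvllum, molowuvw → molowuvwwum) double the final consonant and add -um.
So lofuvk → lofuvkkum.

lofuvkkum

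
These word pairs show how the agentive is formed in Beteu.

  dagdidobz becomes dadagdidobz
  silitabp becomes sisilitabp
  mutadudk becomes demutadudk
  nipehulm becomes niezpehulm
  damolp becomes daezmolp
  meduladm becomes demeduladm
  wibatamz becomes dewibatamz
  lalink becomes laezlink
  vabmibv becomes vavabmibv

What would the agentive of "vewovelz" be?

veezwovelz

damolp and silitabp both end in -p yet inflect differently (daezmolp, sisilitabp), so the final letter is not what conditions the rule; the second-to-last letter is.
"vewovelz" has second-to-last letter 'l'. The stems whose second-to-last letter is 'l' (damolp → daezmolp, nipehulm → niezpehulm) insert -ez- after the first vowel.
The other patterns: stems whose second-to-last letter is 'b' repeat the first consonant+vowel as a prefix; stems whose second-to-last letter is 'd' or 'm' add the prefix de-.
So vewovelz → veezwovelz.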